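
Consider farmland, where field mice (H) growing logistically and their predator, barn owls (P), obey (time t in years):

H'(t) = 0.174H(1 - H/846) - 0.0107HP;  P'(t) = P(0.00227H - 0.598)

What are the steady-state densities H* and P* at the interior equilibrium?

From dP/dt = 0 with P > 0: 0.00227H* = 0.598, so H* = 263.
Substitute into dH/dt = 0: 0.174(1 - 263/846) = 0.0107P*.
The bracket is 0.689, giving P* = 0.12/0.0107 = 11.2.

H* ≈ 263, P* ≈ 11.2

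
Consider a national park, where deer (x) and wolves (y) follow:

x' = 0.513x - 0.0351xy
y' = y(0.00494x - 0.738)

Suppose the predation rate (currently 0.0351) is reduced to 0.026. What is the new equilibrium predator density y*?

At the interior fixed point, setting dx/dt = 0 with x > 0 fixes y* = (prey growth rate)/(xy coefficient) — independent of the other coefficients.
With the change, y* = 0.513/0.026 = 19.7; it rises from 14.6.

y* ≈ 19.7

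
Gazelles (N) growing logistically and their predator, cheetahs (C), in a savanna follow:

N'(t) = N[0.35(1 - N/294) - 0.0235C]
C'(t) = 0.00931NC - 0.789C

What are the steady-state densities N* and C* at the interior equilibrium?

N* ≈ 84.7, C* ≈ 10.6

From dC/dt = 0 with C > 0: 0.00931N* = 0.789, so N* = 84.7.
Substitute into dN/dt = 0: 0.35(1 - 84.7/294) = 0.0235C*.
The bracket is 0.712, giving C* = 0.249/0.0235 = 10.6.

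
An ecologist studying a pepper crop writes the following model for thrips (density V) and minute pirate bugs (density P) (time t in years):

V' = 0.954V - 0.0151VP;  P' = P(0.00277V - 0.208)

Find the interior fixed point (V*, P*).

V* ≈ 75.1, P* ≈ 63.2

Set dP/dt = 0 with P > 0: 0.00277V - 0.208 = 0, so V* = 0.208/0.00277 = 75.1.
Set dV/dt = 0 with V > 0: 0.954 - 0.0151P = 0, so P* = 0.954/0.0151 = 63.2.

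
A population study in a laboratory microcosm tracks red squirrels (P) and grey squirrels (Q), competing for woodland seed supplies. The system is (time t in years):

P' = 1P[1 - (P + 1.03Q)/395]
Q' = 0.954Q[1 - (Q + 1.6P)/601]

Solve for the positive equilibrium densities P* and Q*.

P* ≈ 346, Q* ≈ 47.8

Setting both brackets to zero gives the nullclines P + 1.03Q = 395 and 1.6P + Q = 601.
Substituting Q = 601 - 1.6P into the first: P(1 - 1.03·1.6) = 395 - 1.03·601.
So P* = -224/-0.648 = 346, and then Q* = 601 - 1.6·346 = 47.8.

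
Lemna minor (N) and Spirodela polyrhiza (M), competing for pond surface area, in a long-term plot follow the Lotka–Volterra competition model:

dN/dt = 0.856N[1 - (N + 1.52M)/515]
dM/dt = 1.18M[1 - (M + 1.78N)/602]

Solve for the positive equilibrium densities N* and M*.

Setting both brackets to zero gives the nullclines N + 1.52M = 515 and 1.78N + M = 602.
Substituting M = 602 - 1.78N into the first: N(1 - 1.52·1.78) = 515 - 1.52·602.
So N* = -400/-1.71 = 235, and then M* = 602 - 1.78·235 = 185.

N* ≈ 235, M* ≈ 185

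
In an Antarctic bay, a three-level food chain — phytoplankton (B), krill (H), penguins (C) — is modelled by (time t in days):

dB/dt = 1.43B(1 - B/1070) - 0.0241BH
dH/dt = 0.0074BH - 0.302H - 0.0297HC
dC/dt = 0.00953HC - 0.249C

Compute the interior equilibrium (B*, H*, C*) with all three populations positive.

B* ≈ 599, H* ≈ 26.1, C* ≈ 139

From dC/dt = 0: 0.00953H* = 0.249, so H* = 26.1.
From dB/dt = 0: 1.43(1 - B*/1070) = 0.0241·26.1, giving B* = 1070·(1 - 0.44) = 599.
From dH/dt = 0: 0.0074·599 - 0.302 = 0.0297C*, so C* = 4.13/0.0297 = 139.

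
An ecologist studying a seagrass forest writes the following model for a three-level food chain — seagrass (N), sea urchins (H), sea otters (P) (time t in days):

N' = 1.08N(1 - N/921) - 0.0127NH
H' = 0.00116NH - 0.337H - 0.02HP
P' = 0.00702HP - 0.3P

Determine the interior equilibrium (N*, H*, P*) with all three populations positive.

From dP/dt = 0: 0.00702H* = 0.3, so H* = 42.7.
From dN/dt = 0: 1.08(1 - N*/921) = 0.0127·42.7, giving N* = 921·(1 - 0.503) = 458.
From dH/dt = 0: 0.00116·458 - 0.337 = 0.02P*, so P* = 0.194/0.02 = 9.72.

N* ≈ 458, H* ≈ 42.7, P* ≈ 9.72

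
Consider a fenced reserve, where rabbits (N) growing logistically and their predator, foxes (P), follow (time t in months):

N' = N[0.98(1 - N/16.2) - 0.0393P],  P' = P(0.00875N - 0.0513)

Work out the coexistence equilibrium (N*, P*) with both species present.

N* ≈ 5.86, P* ≈ 15.9

From dP/dt = 0 with P > 0: 0.00875N* = 0.0513, so N* = 5.86.
Substitute into dN/dt = 0: 0.98(1 - 5.86/16.2) = 0.0393P*.
The bracket is 0.638, giving P* = 0.625/0.0393 = 15.9.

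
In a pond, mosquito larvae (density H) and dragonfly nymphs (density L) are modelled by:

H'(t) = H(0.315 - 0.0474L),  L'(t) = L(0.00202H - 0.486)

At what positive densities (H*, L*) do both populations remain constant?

H* ≈ 241, L* ≈ 6.65

Set dL/dt = 0 with L > 0: 0.00202H - 0.486 = 0, so H* = 0.486/0.00202 = 241.
Set dH/dt = 0 with H > 0: 0.315 - 0.0474L = 0, so L* = 0.315/0.0474 = 6.65.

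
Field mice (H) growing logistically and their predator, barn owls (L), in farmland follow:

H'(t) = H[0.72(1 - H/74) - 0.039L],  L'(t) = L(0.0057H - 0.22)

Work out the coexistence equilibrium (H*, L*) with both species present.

H* ≈ 38.6, L* ≈ 8.83

From dL/dt = 0 with L > 0: 0.0057H* = 0.22, so H* = 38.6.
Substitute into dH/dt = 0: 0.72(1 - 38.6/74) = 0.039L*.
The bracket is 0.478, giving L* = 0.344/0.039 = 8.83.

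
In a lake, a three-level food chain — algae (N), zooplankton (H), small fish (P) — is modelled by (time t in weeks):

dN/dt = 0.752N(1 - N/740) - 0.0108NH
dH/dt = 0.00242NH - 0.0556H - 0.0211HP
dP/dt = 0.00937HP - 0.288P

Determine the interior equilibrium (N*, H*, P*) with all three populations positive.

N* ≈ 413, H* ≈ 30.7, P* ≈ 44.8

From dP/dt = 0: 0.00937H* = 0.288, so H* = 30.7.
From dN/dt = 0: 0.752(1 - N*/740) = 0.0108·30.7, giving N* = 740·(1 - 0.441) = 413.
From dH/dt = 0: 0.00242·413 - 0.0556 = 0.0211P*, so P* = 0.945/0.0211 = 44.8.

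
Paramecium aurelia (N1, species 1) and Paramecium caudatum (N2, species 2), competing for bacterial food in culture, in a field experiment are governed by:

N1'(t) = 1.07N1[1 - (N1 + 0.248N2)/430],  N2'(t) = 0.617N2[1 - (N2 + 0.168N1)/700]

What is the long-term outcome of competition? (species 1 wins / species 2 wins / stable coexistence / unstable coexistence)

Compare the nullcline intercepts: K1/α12 = 430/0.248 = 1730 > K2 = 700; K2/α21 = 700/0.168 = 4170 > K1 = 430.
Since both inequalities hold, each species can invade when rare, so the interior equilibrium is stable.

stable coexistence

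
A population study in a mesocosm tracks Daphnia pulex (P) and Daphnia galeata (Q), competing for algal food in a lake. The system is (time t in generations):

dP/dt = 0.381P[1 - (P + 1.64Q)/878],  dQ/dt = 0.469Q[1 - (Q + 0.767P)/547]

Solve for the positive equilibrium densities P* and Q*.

P* ≈ 74, Q* ≈ 490

Setting both brackets to zero gives the nullclines P + 1.64Q = 878 and 0.767P + Q = 547.
Substituting Q = 547 - 0.767P into the first: P(1 - 1.64·0.767) = 878 - 1.64·547.
So P* = -19.1/-0.258 = 74, and then Q* = 547 - 0.767·74 = 490.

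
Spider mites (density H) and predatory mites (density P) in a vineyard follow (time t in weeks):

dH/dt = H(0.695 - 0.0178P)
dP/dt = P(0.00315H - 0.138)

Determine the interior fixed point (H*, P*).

H* ≈ 43.8, P* ≈ 39

Set dP/dt = 0 with P > 0: 0.00315H - 0.138 = 0, so H* = 0.138/0.00315 = 43.8.
Set dH/dt = 0 with H > 0: 0.695 - 0.0178P = 0, so P* = 0.695/0.0178 = 39.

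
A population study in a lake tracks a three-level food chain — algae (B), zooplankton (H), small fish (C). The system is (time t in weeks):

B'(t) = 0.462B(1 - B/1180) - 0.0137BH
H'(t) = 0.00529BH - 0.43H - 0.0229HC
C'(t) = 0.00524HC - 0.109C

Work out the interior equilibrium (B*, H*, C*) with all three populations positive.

From dC/dt = 0: 0.00524H* = 0.109, so H* = 20.8.
From dB/dt = 0: 0.462(1 - B*/1180) = 0.0137·20.8, giving B* = 1180·(1 - 0.617) = 452.
From dH/dt = 0: 0.00529·452 - 0.43 = 0.0229C*, so C* = 1.96/0.0229 = 85.7.

B* ≈ 452, H* ≈ 20.8, C* ≈ 85.7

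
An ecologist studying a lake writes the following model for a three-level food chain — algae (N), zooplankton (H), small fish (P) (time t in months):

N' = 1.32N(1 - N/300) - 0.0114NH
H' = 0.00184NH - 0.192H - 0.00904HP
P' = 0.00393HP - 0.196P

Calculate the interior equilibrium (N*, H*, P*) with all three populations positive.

N* ≈ 171, H* ≈ 49.9, P* ≈ 13.5

From dP/dt = 0: 0.00393H* = 0.196, so H* = 49.9.
From dN/dt = 0: 1.32(1 - N*/300) = 0.0114·49.9, giving N* = 300·(1 - 0.431) = 171.
From dH/dt = 0: 0.00184·171 - 0.192 = 0.00904P*, so P* = 0.122/0.00904 = 13.5.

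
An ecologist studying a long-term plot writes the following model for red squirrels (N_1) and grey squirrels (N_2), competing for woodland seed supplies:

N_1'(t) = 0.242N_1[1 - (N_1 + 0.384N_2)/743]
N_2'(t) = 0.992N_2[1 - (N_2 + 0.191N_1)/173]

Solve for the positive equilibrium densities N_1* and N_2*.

Setting both brackets to zero gives the nullclines N_1 + 0.384N_2 = 743 and 0.191N_1 + N_2 = 173.
Substituting N_2 = 173 - 0.191N_1 into the first: N_1(1 - 0.384·0.191) = 743 - 0.384·173.
So N_1* = 677/0.927 = 730, and then N_2* = 173 - 0.191·730 = 33.5.

N_1* ≈ 730, N_2* ≈ 33.5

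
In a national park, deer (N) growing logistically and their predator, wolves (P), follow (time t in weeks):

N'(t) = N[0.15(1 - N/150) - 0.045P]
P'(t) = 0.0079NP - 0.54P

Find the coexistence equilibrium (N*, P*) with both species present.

From dP/dt = 0 with P > 0: 0.0079N* = 0.54, so N* = 68.4.
Substitute into dN/dt = 0: 0.15(1 - 68.4/150) = 0.045P*.
The bracket is 0.544, giving P* = 0.0816/0.045 = 1.81.

N* ≈ 68.4, P* ≈ 1.81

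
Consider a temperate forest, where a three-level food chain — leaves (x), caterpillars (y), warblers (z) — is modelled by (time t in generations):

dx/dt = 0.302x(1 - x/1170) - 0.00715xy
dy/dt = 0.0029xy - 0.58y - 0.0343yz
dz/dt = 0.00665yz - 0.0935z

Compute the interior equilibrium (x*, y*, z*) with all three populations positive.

From dz/dt = 0: 0.00665y* = 0.0935, so y* = 14.1.
From dx/dt = 0: 0.302(1 - x*/1170) = 0.00715·14.1, giving x* = 1170·(1 - 0.333) = 781.
From dy/dt = 0: 0.0029·781 - 0.58 = 0.0343z*, so z* = 1.68/0.0343 = 49.1.

x* ≈ 781, y* ≈ 14.1, z* ≈ 49.1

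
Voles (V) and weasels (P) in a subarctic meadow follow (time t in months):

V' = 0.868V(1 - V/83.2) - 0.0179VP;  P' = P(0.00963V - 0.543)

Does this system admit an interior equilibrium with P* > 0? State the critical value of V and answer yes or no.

Threshold V = 56.4; K > 56.4, so yes, the predator persists.

The predator equation gives dP/dt > 0 only when V > 0.543/0.00963 = 56.4.
Without the predator, V → K = 83.2. Since 83.2 > 56.4, the predator can invade and persist.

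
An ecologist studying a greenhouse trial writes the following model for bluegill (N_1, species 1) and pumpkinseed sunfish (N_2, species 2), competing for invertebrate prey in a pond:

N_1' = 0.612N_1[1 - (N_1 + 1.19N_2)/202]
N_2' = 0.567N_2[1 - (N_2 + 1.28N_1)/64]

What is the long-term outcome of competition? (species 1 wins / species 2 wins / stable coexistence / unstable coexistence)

species 1 excludes species 2

Compare the nullcline intercepts: K1/α12 = 202/1.19 = 170 > K2 = 64; K2/α21 = 64/1.28 = 50 < K1 = 202.
Since the inequalities point opposite ways, species 1 can invade but species 2 cannot.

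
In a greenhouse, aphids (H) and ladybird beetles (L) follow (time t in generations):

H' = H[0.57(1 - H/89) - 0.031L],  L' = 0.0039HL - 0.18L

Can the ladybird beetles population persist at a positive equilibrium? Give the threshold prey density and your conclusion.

Threshold H = 46.2; K > 46.2, so yes, the predator persists.

The predator equation gives dL/dt > 0 only when H > 0.18/0.0039 = 46.2.
Without the predator, H → K = 89. Since 89 > 46.2, the predator can invade and persist.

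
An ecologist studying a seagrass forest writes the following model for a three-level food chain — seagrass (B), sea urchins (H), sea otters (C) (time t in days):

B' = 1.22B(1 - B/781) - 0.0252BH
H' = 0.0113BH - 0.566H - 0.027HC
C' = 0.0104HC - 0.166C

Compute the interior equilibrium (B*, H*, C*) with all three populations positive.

From dC/dt = 0: 0.0104H* = 0.166, so H* = 16.
From dB/dt = 0: 1.22(1 - B*/781) = 0.0252·16, giving B* = 781·(1 - 0.33) = 524.
From dH/dt = 0: 0.0113·524 - 0.566 = 0.027C*, so C* = 5.35/0.027 = 198.

B* ≈ 524, H* ≈ 16, C* ≈ 198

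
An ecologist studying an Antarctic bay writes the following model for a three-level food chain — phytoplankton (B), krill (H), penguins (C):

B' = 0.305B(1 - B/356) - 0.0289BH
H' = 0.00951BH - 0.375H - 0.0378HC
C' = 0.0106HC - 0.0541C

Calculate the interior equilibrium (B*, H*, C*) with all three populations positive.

From dC/dt = 0: 0.0106H* = 0.0541, so H* = 5.1.
From dB/dt = 0: 0.305(1 - B*/356) = 0.0289·5.1, giving B* = 356·(1 - 0.484) = 184.
From dH/dt = 0: 0.00951·184 - 0.375 = 0.0378C*, so C* = 1.37/0.0378 = 36.3.

B* ≈ 184, H* ≈ 5.1, C* ≈ 36.3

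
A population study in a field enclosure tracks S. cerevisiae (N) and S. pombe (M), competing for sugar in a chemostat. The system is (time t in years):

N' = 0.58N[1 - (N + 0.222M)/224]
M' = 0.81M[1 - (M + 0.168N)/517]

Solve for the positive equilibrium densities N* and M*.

Setting both brackets to zero gives the nullclines N + 0.222M = 224 and 0.168N + M = 517.
Substituting M = 517 - 0.168N into the first: N(1 - 0.222·0.168) = 224 - 0.222·517.
So N* = 109/0.963 = 113, and then M* = 517 - 0.168·113 = 498.

N* ≈ 113, M* ≈ 498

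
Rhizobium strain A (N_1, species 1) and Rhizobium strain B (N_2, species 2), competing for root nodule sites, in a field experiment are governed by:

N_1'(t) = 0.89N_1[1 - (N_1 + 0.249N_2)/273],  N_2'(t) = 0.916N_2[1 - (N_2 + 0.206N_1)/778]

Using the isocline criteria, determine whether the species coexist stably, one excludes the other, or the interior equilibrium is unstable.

Compare the nullcline intercepts: K1/α12 = 273/0.249 = 1100 > K2 = 778; K2/α21 = 778/0.206 = 3780 > K1 = 273.
Since both inequalities hold, each species can invade when rare, so the interior equilibrium is stable.

stable coexistence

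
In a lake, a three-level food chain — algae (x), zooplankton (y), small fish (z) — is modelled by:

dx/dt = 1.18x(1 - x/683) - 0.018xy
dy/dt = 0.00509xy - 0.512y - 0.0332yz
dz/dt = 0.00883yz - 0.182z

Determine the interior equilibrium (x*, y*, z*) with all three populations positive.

From dz/dt = 0: 0.00883y* = 0.182, so y* = 20.6.
From dx/dt = 0: 1.18(1 - x*/683) = 0.018·20.6, giving x* = 683·(1 - 0.314) = 468.
From dy/dt = 0: 0.00509·468 - 0.512 = 0.0332z*, so z* = 1.87/0.0332 = 56.4.

x* ≈ 468, y* ≈ 20.6, z* ≈ 56.4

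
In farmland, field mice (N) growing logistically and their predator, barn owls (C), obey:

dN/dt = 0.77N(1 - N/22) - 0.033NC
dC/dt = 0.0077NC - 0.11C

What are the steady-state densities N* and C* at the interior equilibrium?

N* ≈ 14.3, C* ≈ 8.18

From dC/dt = 0 with C > 0: 0.0077N* = 0.11, so N* = 14.3.
Substitute into dN/dt = 0: 0.77(1 - 14.3/22) = 0.033C*.
The bracket is 0.351, giving C* = 0.27/0.033 = 8.18.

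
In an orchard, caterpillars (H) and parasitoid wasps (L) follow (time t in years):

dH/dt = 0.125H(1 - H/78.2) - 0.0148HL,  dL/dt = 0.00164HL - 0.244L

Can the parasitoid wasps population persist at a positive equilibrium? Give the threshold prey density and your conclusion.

The predator equation gives dL/dt > 0 only when H > 0.244/0.00164 = 149.
Without the predator, H → K = 78.2. Since 78.2 < 149, the predator cannot invade.

Threshold H = 149; K < 149, so no, the predator goes extinct.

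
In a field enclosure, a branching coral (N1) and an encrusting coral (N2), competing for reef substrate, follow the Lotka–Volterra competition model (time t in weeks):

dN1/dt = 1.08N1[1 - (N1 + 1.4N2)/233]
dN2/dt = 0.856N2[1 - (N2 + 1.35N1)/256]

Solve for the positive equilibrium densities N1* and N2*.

Setting both brackets to zero gives the nullclines N1 + 1.4N2 = 233 and 1.35N1 + N2 = 256.
Substituting N2 = 256 - 1.35N1 into the first: N1(1 - 1.4·1.35) = 233 - 1.4·256.
So N1* = -125/-0.89 = 141, and then N2* = 256 - 1.35·141 = 65.8.

N1* ≈ 141, N2* ≈ 65.8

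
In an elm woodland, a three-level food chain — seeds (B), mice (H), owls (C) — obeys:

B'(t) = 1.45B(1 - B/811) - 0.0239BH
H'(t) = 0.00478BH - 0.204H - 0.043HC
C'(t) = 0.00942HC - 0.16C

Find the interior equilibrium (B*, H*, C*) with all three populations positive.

B* ≈ 584, H* ≈ 17, C* ≈ 60.2

From dC/dt = 0: 0.00942H* = 0.16, so H* = 17.
From dB/dt = 0: 1.45(1 - B*/811) = 0.0239·17, giving B* = 811·(1 - 0.28) = 584.
From dH/dt = 0: 0.00478·584 - 0.204 = 0.043C*, so C* = 2.59/0.043 = 60.2.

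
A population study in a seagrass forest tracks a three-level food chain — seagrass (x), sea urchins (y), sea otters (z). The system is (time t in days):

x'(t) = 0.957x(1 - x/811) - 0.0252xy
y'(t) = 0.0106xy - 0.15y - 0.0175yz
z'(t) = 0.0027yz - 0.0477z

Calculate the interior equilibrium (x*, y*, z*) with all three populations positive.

x* ≈ 434, y* ≈ 17.7, z* ≈ 254

From dz/dt = 0: 0.0027y* = 0.0477, so y* = 17.7.
From dx/dt = 0: 0.957(1 - x*/811) = 0.0252·17.7, giving x* = 811·(1 - 0.465) = 434.
From dy/dt = 0: 0.0106·434 - 0.15 = 0.0175z*, so z* = 4.45/0.0175 = 254.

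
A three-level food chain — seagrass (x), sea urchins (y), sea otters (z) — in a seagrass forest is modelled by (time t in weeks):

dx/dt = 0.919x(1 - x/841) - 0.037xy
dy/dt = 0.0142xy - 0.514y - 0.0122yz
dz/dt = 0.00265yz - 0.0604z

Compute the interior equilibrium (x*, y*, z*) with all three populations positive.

x* ≈ 69.3, y* ≈ 22.8, z* ≈ 38.5

From dz/dt = 0: 0.00265y* = 0.0604, so y* = 22.8.
From dx/dt = 0: 0.919(1 - x*/841) = 0.037·22.8, giving x* = 841·(1 - 0.918) = 69.3.
From dy/dt = 0: 0.0142·69.3 - 0.514 = 0.0122z*, so z* = 0.469/0.0122 = 38.5.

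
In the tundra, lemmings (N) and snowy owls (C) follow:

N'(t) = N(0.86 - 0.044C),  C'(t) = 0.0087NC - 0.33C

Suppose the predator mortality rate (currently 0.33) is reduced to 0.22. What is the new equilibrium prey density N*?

N* ≈ 25.3

At the interior fixed point, setting dC/dt = 0 with C > 0 fixes N* = (predator death rate)/(NC coefficient) — independent of the other coefficients.
With the change, N* = 0.22/0.0087 = 25.3; it falls from 37.9.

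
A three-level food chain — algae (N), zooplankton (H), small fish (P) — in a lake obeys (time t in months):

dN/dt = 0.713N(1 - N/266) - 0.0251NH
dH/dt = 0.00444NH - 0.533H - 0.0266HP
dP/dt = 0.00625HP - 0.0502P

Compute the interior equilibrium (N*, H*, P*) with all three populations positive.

From dP/dt = 0: 0.00625H* = 0.0502, so H* = 8.03.
From dN/dt = 0: 0.713(1 - N*/266) = 0.0251·8.03, giving N* = 266·(1 - 0.283) = 191.
From dH/dt = 0: 0.00444·191 - 0.533 = 0.0266P*, so P* = 0.314/0.0266 = 11.8.

N* ≈ 191, H* ≈ 8.03, P* ≈ 11.8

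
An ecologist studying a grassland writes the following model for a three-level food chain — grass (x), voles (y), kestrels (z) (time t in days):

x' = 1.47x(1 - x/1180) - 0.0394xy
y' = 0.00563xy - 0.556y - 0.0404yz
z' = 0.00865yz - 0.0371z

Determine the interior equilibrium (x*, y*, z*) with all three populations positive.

x* ≈ 1040, y* ≈ 4.29, z* ≈ 132

From dz/dt = 0: 0.00865y* = 0.0371, so y* = 4.29.
From dx/dt = 0: 1.47(1 - x*/1180) = 0.0394·4.29, giving x* = 1180·(1 - 0.115) = 1040.
From dy/dt = 0: 0.00563·1040 - 0.556 = 0.0404z*, so z* = 5.32/0.0404 = 132.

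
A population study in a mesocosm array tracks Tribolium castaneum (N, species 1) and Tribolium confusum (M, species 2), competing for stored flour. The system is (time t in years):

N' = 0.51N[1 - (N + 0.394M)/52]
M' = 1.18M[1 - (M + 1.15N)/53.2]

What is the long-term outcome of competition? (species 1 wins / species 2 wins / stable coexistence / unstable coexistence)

species 1 excludes species 2

Compare the nullcline intercepts: K1/α12 = 52/0.394 = 132 > K2 = 53.2; K2/α21 = 53.2/1.15 = 46.3 < K1 = 52.
Since the inequalities point opposite ways, species 1 can invade but species 2 cannot.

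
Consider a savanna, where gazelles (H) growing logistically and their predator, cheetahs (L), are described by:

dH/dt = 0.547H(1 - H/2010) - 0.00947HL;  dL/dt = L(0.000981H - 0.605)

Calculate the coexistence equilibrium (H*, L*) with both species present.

From dL/dt = 0 with L > 0: 0.000981H* = 0.605, so H* = 617.
Substitute into dH/dt = 0: 0.547(1 - 617/2010) = 0.00947L*.
The bracket is 0.693, giving L* = 0.379/0.00947 = 40.

H* ≈ 617, L* ≈ 40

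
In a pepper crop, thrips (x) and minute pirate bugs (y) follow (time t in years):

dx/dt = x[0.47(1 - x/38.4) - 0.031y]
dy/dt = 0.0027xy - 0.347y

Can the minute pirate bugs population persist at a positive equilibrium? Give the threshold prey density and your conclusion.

The predator equation gives dy/dt > 0 only when x > 0.347/0.0027 = 129.
Without the predator, x → K = 38.4. Since 38.4 < 129, the predator cannot invade.

Threshold x = 129; K < 129, so no, the predator goes extinct.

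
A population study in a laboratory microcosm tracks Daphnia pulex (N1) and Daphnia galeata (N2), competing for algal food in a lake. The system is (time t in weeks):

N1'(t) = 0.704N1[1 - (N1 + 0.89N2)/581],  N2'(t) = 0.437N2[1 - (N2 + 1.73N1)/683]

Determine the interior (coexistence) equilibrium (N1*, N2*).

Setting both brackets to zero gives the nullclines N1 + 0.89N2 = 581 and 1.73N1 + N2 = 683.
Substituting N2 = 683 - 1.73N1 into the first: N1(1 - 0.89·1.73) = 581 - 0.89·683.
So N1* = -26.9/-0.54 = 49.8, and then N2* = 683 - 1.73·49.8 = 597.

N1* ≈ 49.8, N2* ≈ 597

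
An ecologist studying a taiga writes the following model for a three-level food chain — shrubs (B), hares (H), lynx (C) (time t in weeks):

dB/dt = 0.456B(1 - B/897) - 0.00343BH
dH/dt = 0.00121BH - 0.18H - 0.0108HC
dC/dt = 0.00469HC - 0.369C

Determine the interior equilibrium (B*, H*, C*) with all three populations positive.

From dC/dt = 0: 0.00469H* = 0.369, so H* = 78.7.
From dB/dt = 0: 0.456(1 - B*/897) = 0.00343·78.7, giving B* = 897·(1 - 0.592) = 366.
From dH/dt = 0: 0.00121·366 - 0.18 = 0.0108C*, so C* = 0.263/0.0108 = 24.4.

B* ≈ 366, H* ≈ 78.7, C* ≈ 24.4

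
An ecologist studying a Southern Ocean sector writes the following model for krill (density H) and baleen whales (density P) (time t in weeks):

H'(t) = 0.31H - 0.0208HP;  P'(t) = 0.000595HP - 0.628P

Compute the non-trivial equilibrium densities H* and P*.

Set dP/dt = 0 with P > 0: 0.000595H - 0.628 = 0, so H* = 0.628/0.000595 = 1060.
Set dH/dt = 0 with H > 0: 0.31 - 0.0208P = 0, so P* = 0.31/0.0208 = 14.9.

H* ≈ 1060, P* ≈ 14.9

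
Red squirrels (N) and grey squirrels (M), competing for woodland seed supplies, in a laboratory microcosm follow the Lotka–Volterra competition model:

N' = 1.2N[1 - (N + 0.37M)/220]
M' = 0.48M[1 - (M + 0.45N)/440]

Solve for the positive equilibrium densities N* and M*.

N* ≈ 68.6, M* ≈ 409

Setting both brackets to zero gives the nullclines N + 0.37M = 220 and 0.45N + M = 440.
Substituting M = 440 - 0.45N into the first: N(1 - 0.37·0.45) = 220 - 0.37·440.
So N* = 57.2/0.834 = 68.6, and then M* = 440 - 0.45·68.6 = 409.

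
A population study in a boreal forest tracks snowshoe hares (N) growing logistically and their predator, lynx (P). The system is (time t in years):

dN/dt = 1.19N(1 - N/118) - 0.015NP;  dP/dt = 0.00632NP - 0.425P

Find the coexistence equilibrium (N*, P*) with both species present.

From dP/dt = 0 with P > 0: 0.00632N* = 0.425, so N* = 67.2.
Substitute into dN/dt = 0: 1.19(1 - 67.2/118) = 0.015P*.
The bracket is 0.43, giving P* = 0.512/0.015 = 34.1.

N* ≈ 67.2, P* ≈ 34.1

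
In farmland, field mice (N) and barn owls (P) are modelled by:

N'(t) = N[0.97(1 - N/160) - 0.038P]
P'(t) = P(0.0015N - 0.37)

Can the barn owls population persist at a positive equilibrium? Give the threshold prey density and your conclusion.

Threshold N = 247; K < 247, so no, the predator goes extinct.

The predator equation gives dP/dt > 0 only when N > 0.37/0.0015 = 247.
Without the predator, N → K = 160. Since 160 < 247, the predator cannot invade.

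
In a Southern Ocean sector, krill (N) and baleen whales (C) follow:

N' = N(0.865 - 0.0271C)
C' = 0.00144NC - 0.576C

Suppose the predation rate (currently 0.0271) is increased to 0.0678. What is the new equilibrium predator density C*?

C* ≈ 12.8

At the interior fixed point, setting dN/dt = 0 with N > 0 fixes C* = (prey growth rate)/(NC coefficient) — independent of the other coefficients.
With the change, C* = 0.865/0.0678 = 12.8; it falls from 31.9.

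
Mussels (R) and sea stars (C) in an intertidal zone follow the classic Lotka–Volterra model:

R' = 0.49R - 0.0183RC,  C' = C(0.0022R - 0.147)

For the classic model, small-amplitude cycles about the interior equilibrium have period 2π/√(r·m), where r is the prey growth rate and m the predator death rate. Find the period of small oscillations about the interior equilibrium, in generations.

Here r = 0.49 and m = 0.147, so r·m = 0.072.
ω = √0.072 = 0.268 per generation, hence T = 2π/ω ≈ 23.4 generations.

T ≈ 23.4 generations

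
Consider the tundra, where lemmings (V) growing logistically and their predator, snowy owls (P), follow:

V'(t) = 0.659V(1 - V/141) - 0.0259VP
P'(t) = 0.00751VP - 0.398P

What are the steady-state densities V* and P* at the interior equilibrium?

From dP/dt = 0 with P > 0: 0.00751V* = 0.398, so V* = 53.
Substitute into dV/dt = 0: 0.659(1 - 53/141) = 0.0259P*.
The bracket is 0.624, giving P* = 0.411/0.0259 = 15.9.

V* ≈ 53, P* ≈ 15.9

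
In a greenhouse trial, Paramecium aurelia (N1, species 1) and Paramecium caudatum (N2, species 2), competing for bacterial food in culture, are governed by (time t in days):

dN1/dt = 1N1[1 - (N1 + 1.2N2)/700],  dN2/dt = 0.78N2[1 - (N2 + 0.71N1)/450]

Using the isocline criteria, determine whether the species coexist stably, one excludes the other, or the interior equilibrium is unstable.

Compare the nullcline intercepts: K1/α12 = 700/1.2 = 583 > K2 = 450; K2/α21 = 450/0.71 = 634 < K1 = 700.
Since the inequalities point opposite ways, species 1 can invade but species 2 cannot.

species 1 excludes species 2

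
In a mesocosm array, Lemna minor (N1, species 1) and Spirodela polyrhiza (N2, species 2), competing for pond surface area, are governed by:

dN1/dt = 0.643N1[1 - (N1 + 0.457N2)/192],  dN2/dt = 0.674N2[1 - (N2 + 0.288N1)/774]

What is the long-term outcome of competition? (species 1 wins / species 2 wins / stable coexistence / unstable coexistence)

Compare the nullcline intercepts: K1/α12 = 192/0.457 = 420 < K2 = 774; K2/α21 = 774/0.288 = 2690 > K1 = 192.
Since the inequalities point opposite ways, species 2 can invade but species 1 cannot.

species 2 excludes species 1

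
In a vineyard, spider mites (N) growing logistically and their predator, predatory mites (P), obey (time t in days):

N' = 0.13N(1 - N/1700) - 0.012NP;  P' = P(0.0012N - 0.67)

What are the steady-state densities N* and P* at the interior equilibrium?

From dP/dt = 0 with P > 0: 0.0012N* = 0.67, so N* = 558.
Substitute into dN/dt = 0: 0.13(1 - 558/1700) = 0.012P*.
The bracket is 0.672, giving P* = 0.0873/0.012 = 7.28.

N* ≈ 558, P* ≈ 7.28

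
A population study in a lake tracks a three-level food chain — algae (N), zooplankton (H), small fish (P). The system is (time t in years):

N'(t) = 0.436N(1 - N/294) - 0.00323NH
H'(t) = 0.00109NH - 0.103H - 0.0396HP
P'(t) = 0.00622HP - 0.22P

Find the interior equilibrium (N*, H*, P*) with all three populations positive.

N* ≈ 217, H* ≈ 35.4, P* ≈ 3.37

From dP/dt = 0: 0.00622H* = 0.22, so H* = 35.4.
From dN/dt = 0: 0.436(1 - N*/294) = 0.00323·35.4, giving N* = 294·(1 - 0.262) = 217.
From dH/dt = 0: 0.00109·217 - 0.103 = 0.0396P*, so P* = 0.133/0.0396 = 3.37.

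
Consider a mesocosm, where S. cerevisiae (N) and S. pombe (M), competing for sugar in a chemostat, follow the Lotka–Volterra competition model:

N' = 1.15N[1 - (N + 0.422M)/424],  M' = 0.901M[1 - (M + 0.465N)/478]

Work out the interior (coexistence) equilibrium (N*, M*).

Setting both brackets to zero gives the nullclines N + 0.422M = 424 and 0.465N + M = 478.
Substituting M = 478 - 0.465N into the first: N(1 - 0.422·0.465) = 424 - 0.422·478.
So N* = 222/0.804 = 277, and then M* = 478 - 0.465·277 = 349.

N* ≈ 277, M* ≈ 349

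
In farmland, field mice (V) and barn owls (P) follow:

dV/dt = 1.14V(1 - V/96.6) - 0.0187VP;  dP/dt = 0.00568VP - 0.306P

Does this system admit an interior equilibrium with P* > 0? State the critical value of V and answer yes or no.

The predator equation gives dP/dt > 0 only when V > 0.306/0.00568 = 53.9.
Without the predator, V → K = 96.6. Since 96.6 > 53.9, the predator can invade and persist.

Threshold V = 53.9; K > 53.9, so yes, the predator persists.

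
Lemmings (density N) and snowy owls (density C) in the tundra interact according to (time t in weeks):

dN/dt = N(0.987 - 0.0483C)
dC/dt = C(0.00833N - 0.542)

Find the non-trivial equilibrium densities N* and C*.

N* ≈ 65.1, C* ≈ 20.4

Set dC/dt = 0 with C > 0: 0.00833N - 0.542 = 0, so N* = 0.542/0.00833 = 65.1.
Set dN/dt = 0 with N > 0: 0.987 - 0.0483C = 0, so C* = 0.987/0.0483 = 20.4.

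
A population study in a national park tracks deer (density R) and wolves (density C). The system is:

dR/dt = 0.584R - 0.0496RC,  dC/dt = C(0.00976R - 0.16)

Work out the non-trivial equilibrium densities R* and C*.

Set dC/dt = 0 with C > 0: 0.00976R - 0.16 = 0, so R* = 0.16/0.00976 = 16.4.
Set dR/dt = 0 with R > 0: 0.584 - 0.0496C = 0, so C* = 0.584/0.0496 = 11.8.

R* ≈ 16.4, C* ≈ 11.8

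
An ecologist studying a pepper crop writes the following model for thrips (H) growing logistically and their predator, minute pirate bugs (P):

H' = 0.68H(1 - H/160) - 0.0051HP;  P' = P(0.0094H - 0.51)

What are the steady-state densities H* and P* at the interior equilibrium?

From dP/dt = 0 with P > 0: 0.0094H* = 0.51, so H* = 54.3.
Substitute into dH/dt = 0: 0.68(1 - 54.3/160) = 0.0051P*.
The bracket is 0.661, giving P* = 0.449/0.0051 = 88.1.

H* ≈ 54.3, P* ≈ 88.1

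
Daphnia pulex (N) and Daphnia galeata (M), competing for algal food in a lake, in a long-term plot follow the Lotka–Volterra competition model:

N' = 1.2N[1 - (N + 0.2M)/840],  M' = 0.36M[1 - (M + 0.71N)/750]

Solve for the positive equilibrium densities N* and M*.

N* ≈ 804, M* ≈ 179

Setting both brackets to zero gives the nullclines N + 0.2M = 840 and 0.71N + M = 750.
Substituting M = 750 - 0.71N into the first: N(1 - 0.2·0.71) = 840 - 0.2·750.
So N* = 690/0.858 = 804, and then M* = 750 - 0.71·804 = 179.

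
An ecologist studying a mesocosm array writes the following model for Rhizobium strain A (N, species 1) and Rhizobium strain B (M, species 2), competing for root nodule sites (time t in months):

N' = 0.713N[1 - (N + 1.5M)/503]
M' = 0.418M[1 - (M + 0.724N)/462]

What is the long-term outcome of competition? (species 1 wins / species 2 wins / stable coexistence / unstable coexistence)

species 2 excludes species 1

Compare the nullcline intercepts: K1/α12 = 503/1.5 = 335 < K2 = 462; K2/α21 = 462/0.724 = 638 > K1 = 503.
Since the inequalities point opposite ways, species 2 can invade but species 1 cannot.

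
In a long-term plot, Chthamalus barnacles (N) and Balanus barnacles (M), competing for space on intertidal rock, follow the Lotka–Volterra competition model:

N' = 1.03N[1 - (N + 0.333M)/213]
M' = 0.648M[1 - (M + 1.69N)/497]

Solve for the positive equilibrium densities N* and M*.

Setting both brackets to zero gives the nullclines N + 0.333M = 213 and 1.69N + M = 497.
Substituting M = 497 - 1.69N into the first: N(1 - 0.333·1.69) = 213 - 0.333·497.
So N* = 47.5/0.437 = 109, and then M* = 497 - 1.69·109 = 313.

N* ≈ 109, M* ≈ 313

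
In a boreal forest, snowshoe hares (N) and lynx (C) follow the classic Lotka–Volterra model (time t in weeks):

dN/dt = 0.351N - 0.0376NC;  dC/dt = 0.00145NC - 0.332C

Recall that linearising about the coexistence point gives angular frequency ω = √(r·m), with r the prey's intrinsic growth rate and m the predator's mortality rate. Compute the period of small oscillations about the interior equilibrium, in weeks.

Here r = 0.351 and m = 0.332, so r·m = 0.117.
ω = √0.117 = 0.341 per week, hence T = 2π/ω ≈ 18.4 weeks.

T ≈ 18.4 weeks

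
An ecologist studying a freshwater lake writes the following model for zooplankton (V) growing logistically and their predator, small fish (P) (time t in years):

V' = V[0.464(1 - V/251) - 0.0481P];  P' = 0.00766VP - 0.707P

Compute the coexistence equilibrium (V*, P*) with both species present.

V* ≈ 92.3, P* ≈ 6.1

From dP/dt = 0 with P > 0: 0.00766V* = 0.707, so V* = 92.3.
Substitute into dV/dt = 0: 0.464(1 - 92.3/251) = 0.0481P*.
The bracket is 0.632, giving P* = 0.293/0.0481 = 6.1.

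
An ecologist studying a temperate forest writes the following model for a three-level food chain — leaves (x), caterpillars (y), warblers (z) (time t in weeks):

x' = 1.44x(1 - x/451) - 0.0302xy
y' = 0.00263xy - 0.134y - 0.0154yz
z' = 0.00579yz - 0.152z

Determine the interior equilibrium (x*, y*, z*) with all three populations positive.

x* ≈ 203, y* ≈ 26.3, z* ≈ 25.9

From dz/dt = 0: 0.00579y* = 0.152, so y* = 26.3.
From dx/dt = 0: 1.44(1 - x*/451) = 0.0302·26.3, giving x* = 451·(1 - 0.551) = 203.
From dy/dt = 0: 0.00263·203 - 0.134 = 0.0154z*, so z* = 0.399/0.0154 = 25.9.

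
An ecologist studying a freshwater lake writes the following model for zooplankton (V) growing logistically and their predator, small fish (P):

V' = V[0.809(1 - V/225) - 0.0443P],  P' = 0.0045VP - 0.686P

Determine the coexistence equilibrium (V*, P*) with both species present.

From dP/dt = 0 with P > 0: 0.0045V* = 0.686, so V* = 152.
Substitute into dV/dt = 0: 0.809(1 - 152/225) = 0.0443P*.
The bracket is 0.322, giving P* = 0.261/0.0443 = 5.89.

V* ≈ 152, P* ≈ 5.89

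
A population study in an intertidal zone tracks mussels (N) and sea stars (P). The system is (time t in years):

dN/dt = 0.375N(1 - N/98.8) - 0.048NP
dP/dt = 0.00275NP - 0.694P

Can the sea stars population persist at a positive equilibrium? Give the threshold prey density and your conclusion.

Threshold N = 252; K < 252, so no, the predator goes extinct.

The predator equation gives dP/dt > 0 only when N > 0.694/0.00275 = 252.
Without the predator, N → K = 98.8. Since 98.8 < 252, the predator cannot invade.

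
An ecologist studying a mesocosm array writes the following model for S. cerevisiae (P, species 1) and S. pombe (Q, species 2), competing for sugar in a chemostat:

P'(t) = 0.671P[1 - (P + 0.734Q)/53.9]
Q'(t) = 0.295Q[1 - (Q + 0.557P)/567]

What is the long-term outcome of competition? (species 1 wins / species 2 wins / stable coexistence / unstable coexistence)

Compare the nullcline intercepts: K1/α12 = 53.9/0.734 = 73.4 < K2 = 567; K2/α21 = 567/0.557 = 1020 > K1 = 53.9.
Since the inequalities point opposite ways, species 2 can invade but species 1 cannot.

species 2 excludes species 1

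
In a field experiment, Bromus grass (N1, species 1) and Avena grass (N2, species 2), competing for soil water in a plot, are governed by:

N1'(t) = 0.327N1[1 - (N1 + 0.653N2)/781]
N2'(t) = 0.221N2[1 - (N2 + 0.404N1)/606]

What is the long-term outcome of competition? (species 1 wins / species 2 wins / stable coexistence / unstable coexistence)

Compare the nullcline intercepts: K1/α12 = 781/0.653 = 1200 > K2 = 606; K2/α21 = 606/0.404 = 1500 > K1 = 781.
Since both inequalities hold, each species can invade when rare, so the interior equilibrium is stable.

stable coexistence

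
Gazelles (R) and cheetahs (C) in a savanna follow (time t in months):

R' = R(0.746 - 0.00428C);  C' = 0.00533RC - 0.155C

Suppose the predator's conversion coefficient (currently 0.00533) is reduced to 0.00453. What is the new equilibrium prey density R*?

R* ≈ 34.2

At the interior fixed point, setting dC/dt = 0 with C > 0 fixes R* = (predator death rate)/(RC coefficient) — independent of the other coefficients.
With the change, R* = 0.155/0.00453 = 34.2; it rises from 29.1.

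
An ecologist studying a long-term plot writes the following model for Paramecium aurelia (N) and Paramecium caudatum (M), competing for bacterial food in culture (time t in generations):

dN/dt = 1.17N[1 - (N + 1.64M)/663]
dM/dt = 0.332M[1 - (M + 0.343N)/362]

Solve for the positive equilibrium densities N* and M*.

N* ≈ 158, M* ≈ 308

Setting both brackets to zero gives the nullclines N + 1.64M = 663 and 0.343N + M = 362.
Substituting M = 362 - 0.343N into the first: N(1 - 1.64·0.343) = 663 - 1.64·362.
So N* = 69.3/0.437 = 158, and then M* = 362 - 0.343·158 = 308.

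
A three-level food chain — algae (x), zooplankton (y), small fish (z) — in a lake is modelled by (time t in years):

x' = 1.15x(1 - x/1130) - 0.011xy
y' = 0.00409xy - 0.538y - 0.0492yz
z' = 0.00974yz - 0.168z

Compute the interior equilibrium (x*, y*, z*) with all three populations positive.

From dz/dt = 0: 0.00974y* = 0.168, so y* = 17.2.
From dx/dt = 0: 1.15(1 - x*/1130) = 0.011·17.2, giving x* = 1130·(1 - 0.165) = 944.
From dy/dt = 0: 0.00409·944 - 0.538 = 0.0492z*, so z* = 3.32/0.0492 = 67.5.

x* ≈ 944, y* ≈ 17.2, z* ≈ 67.5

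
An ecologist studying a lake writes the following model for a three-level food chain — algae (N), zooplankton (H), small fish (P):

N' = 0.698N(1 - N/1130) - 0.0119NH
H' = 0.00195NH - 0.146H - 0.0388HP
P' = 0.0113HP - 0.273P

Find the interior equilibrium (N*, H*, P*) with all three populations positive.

From dP/dt = 0: 0.0113H* = 0.273, so H* = 24.2.
From dN/dt = 0: 0.698(1 - N*/1130) = 0.0119·24.2, giving N* = 1130·(1 - 0.412) = 665.
From dH/dt = 0: 0.00195·665 - 0.146 = 0.0388P*, so P* = 1.15/0.0388 = 29.6.

N* ≈ 665, H* ≈ 24.2, P* ≈ 29.6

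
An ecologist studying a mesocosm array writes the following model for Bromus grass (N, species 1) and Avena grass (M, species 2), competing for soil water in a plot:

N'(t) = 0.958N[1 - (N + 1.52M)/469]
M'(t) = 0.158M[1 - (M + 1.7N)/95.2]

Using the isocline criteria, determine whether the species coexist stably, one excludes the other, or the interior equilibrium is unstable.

species 1 excludes species 2

Compare the nullcline intercepts: K1/α12 = 469/1.52 = 309 > K2 = 95.2; K2/α21 = 95.2/1.7 = 56 < K1 = 469.
Since the inequalities point opposite ways, species 1 can invade but species 2 cannot.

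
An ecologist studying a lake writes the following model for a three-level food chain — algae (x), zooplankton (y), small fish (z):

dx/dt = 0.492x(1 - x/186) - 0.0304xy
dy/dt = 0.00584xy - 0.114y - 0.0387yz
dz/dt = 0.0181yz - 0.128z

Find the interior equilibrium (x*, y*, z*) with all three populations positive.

x* ≈ 105, y* ≈ 7.07, z* ≈ 12.9

From dz/dt = 0: 0.0181y* = 0.128, so y* = 7.07.
From dx/dt = 0: 0.492(1 - x*/186) = 0.0304·7.07, giving x* = 186·(1 - 0.437) = 105.
From dy/dt = 0: 0.00584·105 - 0.114 = 0.0387z*, so z* = 0.498/0.0387 = 12.9.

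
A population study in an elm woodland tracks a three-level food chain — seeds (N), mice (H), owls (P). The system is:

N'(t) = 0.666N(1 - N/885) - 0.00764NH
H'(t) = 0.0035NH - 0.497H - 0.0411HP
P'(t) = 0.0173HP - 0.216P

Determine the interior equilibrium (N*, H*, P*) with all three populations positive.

N* ≈ 758, H* ≈ 12.5, P* ≈ 52.5

From dP/dt = 0: 0.0173H* = 0.216, so H* = 12.5.
From dN/dt = 0: 0.666(1 - N*/885) = 0.00764·12.5, giving N* = 885·(1 - 0.143) = 758.
From dH/dt = 0: 0.0035·758 - 0.497 = 0.0411P*, so P* = 2.16/0.0411 = 52.5.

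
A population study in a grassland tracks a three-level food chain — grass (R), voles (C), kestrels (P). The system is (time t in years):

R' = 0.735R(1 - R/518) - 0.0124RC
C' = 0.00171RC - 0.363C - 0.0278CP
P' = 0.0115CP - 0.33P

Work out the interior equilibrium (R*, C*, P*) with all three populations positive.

R* ≈ 267, C* ≈ 28.7, P* ≈ 3.38

From dP/dt = 0: 0.0115C* = 0.33, so C* = 28.7.
From dR/dt = 0: 0.735(1 - R*/518) = 0.0124·28.7, giving R* = 518·(1 - 0.484) = 267.
From dC/dt = 0: 0.00171·267 - 0.363 = 0.0278P*, so P* = 0.094/0.0278 = 3.38.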